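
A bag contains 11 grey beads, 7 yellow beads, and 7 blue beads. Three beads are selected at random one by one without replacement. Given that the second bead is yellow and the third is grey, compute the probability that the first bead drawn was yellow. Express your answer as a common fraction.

6/23

P(first=yellow and the second bead is yellow and the third is grey) = (7/25)·(6/24)·(11/23) = 77/2300.
P(E) = Σ over first color = 77/1380 + 77/2300 + 539/13800 = 77/600.
By Bayes, P(first=yellow | E) = 77/2300 / 77/600 = 6/23 ≈ 0.2609.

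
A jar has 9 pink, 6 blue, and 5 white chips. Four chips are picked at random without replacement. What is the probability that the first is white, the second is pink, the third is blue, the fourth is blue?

Multiply the conditional probability of each draw in order, without replacement, so each draw removes one from its color and from the total.
P = (5/20) · (9/19) · (6/18) · (5/17) = 15/1292 ≈ 0.0116.

15/1292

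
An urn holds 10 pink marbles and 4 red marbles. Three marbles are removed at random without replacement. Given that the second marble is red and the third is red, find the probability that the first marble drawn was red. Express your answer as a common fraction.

1/6

P(first=red and the second marble is red and the third is red) = (4/14)·(3/13)·(2/12) = 1/91.
P(E) = Σ over first color = 5/91 + 1/91 = 6/91.
By Bayes, P(first=red | E) = 1/91 / 6/91 = 1/6 ≈ 0.1667.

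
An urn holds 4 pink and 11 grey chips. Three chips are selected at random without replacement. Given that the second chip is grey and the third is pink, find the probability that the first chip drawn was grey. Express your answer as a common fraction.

P(first=grey and the second chip is grey and the third is pink) = (11/15)·(10/14)·(4/13) = 44/273.
P(E) = Σ over first color = 22/455 + 44/273 = 22/105.
By Bayes, P(first=grey | E) = 44/273 / 22/105 = 10/13 ≈ 0.7692.

10/13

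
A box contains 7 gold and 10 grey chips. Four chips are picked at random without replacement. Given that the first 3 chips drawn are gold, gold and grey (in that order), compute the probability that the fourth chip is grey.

9/14

After removing 2 gold, 1 grey, the box has 9 grey out of 14 remaining.
P(fourth is grey | given) = 9/14 ≈ 0.6429.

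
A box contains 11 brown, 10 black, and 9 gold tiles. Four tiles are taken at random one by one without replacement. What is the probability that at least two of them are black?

Sum the hypergeometric tail for j = 2,…,4 black tiles.
Favorable = C(10,2)·C(20,2) + C(10,3)·C(20,1) + C(10,4)·C(20,0) = 11160; total = C(30,4) = 27405.
P = 11160/27405 = 248/609 ≈ 0.4072.

248/609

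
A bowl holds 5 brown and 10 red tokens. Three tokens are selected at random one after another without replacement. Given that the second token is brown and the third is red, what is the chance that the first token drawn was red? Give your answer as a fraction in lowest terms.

9/13

P(first=red and the second token is brown and the third is red) = (10/15)·(5/14)·(9/13) = 15/91.
P(E) = Σ over first color = 20/273 + 15/91 = 5/21.
By Bayes, P(first=red | E) = 15/91 / 5/21 = 9/13 ≈ 0.6923.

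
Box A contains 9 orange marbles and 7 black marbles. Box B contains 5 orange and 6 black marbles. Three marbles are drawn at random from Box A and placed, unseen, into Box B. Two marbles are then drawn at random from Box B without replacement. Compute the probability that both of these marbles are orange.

Condition on how many of the transferred marbles are orange (from Box A: 9 orange of 16; then Box B has 14 total).
  0 orange: C(9,0)C(7,3)/C(16,3) = 1/16; then P = C(5,2)/C(14,2) = 10/91
  1 orange: C(9,1)C(7,2)/C(16,3) = 27/80; then P = C(6,2)/C(14,2) = 15/91
  2 orange: C(9,2)C(7,1)/C(16,3) = 9/20; then P = C(7,2)/C(14,2) = 3/13
  3 orange: C(9,3)C(7,0)/C(16,3) = 3/20; then P = C(8,2)/C(14,2) = 4/13
P(both orange) = 17/80 ≈ 0.2125.

17/80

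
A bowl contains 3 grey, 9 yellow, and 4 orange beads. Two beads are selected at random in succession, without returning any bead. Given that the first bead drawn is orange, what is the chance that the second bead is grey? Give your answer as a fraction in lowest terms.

After removing 1 orange, the bowl has 3 grey out of 15 remaining.
P(second is grey | given) = 3/15 = 1/5 ≈ 0.2000.

1/5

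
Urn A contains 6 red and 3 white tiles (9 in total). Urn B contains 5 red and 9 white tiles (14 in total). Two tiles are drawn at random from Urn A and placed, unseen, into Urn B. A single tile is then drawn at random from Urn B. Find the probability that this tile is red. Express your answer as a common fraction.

19/48

Condition on how many of the transferred tiles are red (from Urn A: 6 red of 9; then Urn B has 16 total).
  0 red: C(6,0)C(3,2)/C(9,2) = 1/12; then P = 5/16
  1 red: C(6,1)C(3,1)/C(9,2) = 1/2; then P = 6/16
  2 red: C(6,2)C(3,0)/C(9,2) = 5/12; then P = 7/16
P(red from Urn B) = 19/48 ≈ 0.3958.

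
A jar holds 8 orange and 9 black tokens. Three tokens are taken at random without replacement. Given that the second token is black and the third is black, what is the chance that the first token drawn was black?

7/15

P(first=black and the second token is black and the third is black) = (9/17)·(8/16)·(7/15) = 21/170.
P(E) = Σ over first color = 12/85 + 21/170 = 9/34.
By Bayes, P(first=black | E) = 21/170 / 9/34 = 7/15 ≈ 0.4667.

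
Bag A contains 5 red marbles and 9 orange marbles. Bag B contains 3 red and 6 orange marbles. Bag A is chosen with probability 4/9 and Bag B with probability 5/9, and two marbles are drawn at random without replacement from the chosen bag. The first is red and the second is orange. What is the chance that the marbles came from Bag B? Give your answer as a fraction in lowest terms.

91/163

P(E | Bag A) = 45/182; P(E | Bag B) = 1/4.
P(E) = 4/9·45/182 + 5/9·1/4 = 815/3276.
By Bayes' rule, P(Bag B | E) = 5/36 / 815/3276 = 91/163 ≈ 0.5583.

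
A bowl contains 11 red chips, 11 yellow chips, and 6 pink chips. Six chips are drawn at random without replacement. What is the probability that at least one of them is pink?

Use the complement: P(at least one pink) = 1 − P(no pink).
P(none) = C(22,6)/C(28,6) = 74613/376740.
So P = 1 − 74613/376740 = 14387/17940 ≈ 0.8020.

14387/17940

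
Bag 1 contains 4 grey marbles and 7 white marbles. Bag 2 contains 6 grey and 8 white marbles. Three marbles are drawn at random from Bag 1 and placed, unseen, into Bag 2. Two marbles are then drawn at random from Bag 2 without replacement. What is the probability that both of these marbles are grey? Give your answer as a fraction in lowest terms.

Condition on how many of the transferred marbles are grey (from Bag 1: 4 grey of 11; then Bag 2 has 17 total).
  0 grey: C(4,0)C(7,3)/C(11,3) = 7/33; then P = C(6,2)/C(17,2) = 15/136
  1 grey: C(4,1)C(7,2)/C(11,3) = 28/55; then P = C(7,2)/C(17,2) = 21/136
  2 grey: C(4,2)C(7,1)/C(11,3) = 14/55; then P = C(8,2)/C(17,2) = 7/34
  3 grey: C(4,3)C(7,0)/C(11,3) = 4/165; then P = C(9,2)/C(17,2) = 9/34
P(both grey) = 1203/7480 ≈ 0.1608.

1203/7480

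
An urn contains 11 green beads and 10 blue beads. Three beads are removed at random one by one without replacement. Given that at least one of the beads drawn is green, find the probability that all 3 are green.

P(all 3 green) = C(11,3)/C(21,3) = 33/266; P(at least one green) = 1 − C(10,3)/C(21,3) = 121/133.
Since 'all 3 green' ⊆ 'at least one green', P(all 3 | at least one) = 33/266 / 121/133 = 3/22 ≈ 0.1364.

3/22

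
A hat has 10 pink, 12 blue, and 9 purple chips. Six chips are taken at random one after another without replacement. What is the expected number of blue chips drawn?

By linearity of expectation, E[X] = Σ P(draw i is blue); by symmetry each draw (even without replacement) has P(blue) = 12/31.
E[X] = 6 · 12/31 = 72/31 ≈ 2.3226.

72/31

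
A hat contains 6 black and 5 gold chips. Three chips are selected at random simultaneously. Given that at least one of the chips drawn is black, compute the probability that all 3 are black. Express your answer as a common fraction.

4/31

P(all 3 black) = C(6,3)/C(11,3) = 4/33; P(at least one black) = 1 − C(5,3)/C(11,3) = 31/33.
Since 'all 3 black' ⊆ 'at least one black', P(all 3 | at least one) = 4/33 / 31/33 = 4/31 ≈ 0.1290.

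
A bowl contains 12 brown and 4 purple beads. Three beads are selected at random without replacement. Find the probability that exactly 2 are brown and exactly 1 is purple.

Unordered draws without replacement: count favorable combinations over C(16,3).
Favorable = C(12,2) · C(4,1) = 264; total = C(16,3) = 560.
P = 264/560 = 33/70 ≈ 0.4714.

33/70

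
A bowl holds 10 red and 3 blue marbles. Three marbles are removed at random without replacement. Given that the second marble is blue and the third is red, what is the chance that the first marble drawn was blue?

2/11

P(first=blue and the second marble is blue and the third is red) = (3/13)·(2/12)·(10/11) = 5/143.
P(E) = Σ over first color = 45/286 + 5/143 = 5/26.
By Bayes, P(first=blue | E) = 5/143 / 5/26 = 2/11 ≈ 0.1818.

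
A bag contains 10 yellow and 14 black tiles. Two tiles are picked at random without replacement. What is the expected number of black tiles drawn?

By linearity of expectation, E[X] = Σ P(draw i is black); by symmetry each draw (even without replacement) has P(black) = 14/24.
E[X] = 2 · 14/24 = 7/6 ≈ 1.1667.

7/6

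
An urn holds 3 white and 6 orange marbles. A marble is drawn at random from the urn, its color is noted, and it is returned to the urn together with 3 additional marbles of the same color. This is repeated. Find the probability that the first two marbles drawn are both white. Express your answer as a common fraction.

After a white draw the urn holds 6 white out of 12.
P = (3/9)·(6/12) = 1/6 ≈ 0.1667.

1/6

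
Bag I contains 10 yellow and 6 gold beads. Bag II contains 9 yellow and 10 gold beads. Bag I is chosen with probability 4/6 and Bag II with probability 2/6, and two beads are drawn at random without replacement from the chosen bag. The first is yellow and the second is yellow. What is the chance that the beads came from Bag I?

57/73

P(E | Bag I) = 3/8; P(E | Bag II) = 4/19.
P(E) = 2/3·3/8 + 1/3·4/19 = 73/228.
By Bayes' rule, P(Bag I | E) = 1/4 / 73/228 = 57/73 ≈ 0.7808.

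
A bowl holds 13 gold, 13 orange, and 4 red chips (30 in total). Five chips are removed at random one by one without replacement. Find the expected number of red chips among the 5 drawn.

By linearity of expectation, E[X] = Σ P(draw i is red); by symmetry each draw (even without replacement) has P(red) = 4/30.
E[X] = 5 · 4/30 = 2/3 ≈ 0.6667.

2/3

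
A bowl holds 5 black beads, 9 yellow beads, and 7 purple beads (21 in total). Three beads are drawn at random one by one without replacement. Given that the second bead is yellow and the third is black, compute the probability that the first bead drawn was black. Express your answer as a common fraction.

4/19

P(first=black and the second bead is yellow and the third is black) = (5/21)·(9/20)·(4/19) = 3/133.
P(E) = Σ over first color = 3/133 + 6/133 + 3/76 = 3/28.
By Bayes, P(first=black | E) = 3/133 / 3/28 = 4/19 ≈ 0.2105.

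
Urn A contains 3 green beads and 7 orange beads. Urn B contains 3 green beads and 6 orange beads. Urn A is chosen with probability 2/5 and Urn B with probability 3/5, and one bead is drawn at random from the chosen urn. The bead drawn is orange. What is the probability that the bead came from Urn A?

P(orange | Urn A) = 7/10; P(orange | Urn B) = 2/3.
P(orange) = 2/5·7/10 + 3/5·2/3 = 17/25.
By Bayes' rule, P(Urn A | orange) = 7/25 / 17/25 = 7/17 ≈ 0.4118.

7/17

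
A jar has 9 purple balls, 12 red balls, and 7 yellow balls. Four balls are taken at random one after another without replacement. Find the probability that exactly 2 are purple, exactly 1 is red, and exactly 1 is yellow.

48/325

Unordered draws without replacement: count favorable combinations over C(28,4).
Favorable = C(9,2) · C(12,1) · C(7,1) = 3024; total = C(28,4) = 20475.
P = 3024/20475 = 48/325 ≈ 0.1477.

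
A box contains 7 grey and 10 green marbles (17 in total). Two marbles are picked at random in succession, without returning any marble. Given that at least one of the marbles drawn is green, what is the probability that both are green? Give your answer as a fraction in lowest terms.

9/23

P(both green) = C(10,2)/C(17,2) = 45/136; P(at least one green) = 1 − C(7,2)/C(17,2) = 115/136.
Since 'both green' ⊆ 'at least one green', P(both | at least one) = 45/136 / 115/136 = 9/23 ≈ 0.3913.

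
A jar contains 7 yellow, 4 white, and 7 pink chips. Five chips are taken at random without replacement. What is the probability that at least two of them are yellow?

23/34

Sum the hypergeometric tail for j = 2,…,5 yellow chips.
Favorable = C(7,2)·C(11,3) + C(7,3)·C(11,2) + C(7,4)·C(11,1) + C(7,5)·C(11,0) = 5796; total = C(18,5) = 8568.
P = 5796/8568 = 23/34 ≈ 0.6765.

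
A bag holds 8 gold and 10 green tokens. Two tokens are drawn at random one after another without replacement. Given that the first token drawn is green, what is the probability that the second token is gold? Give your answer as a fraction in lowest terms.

After removing 1 green, the bag has 8 gold out of 17 remaining.
P(second is gold | given) = 8/17 ≈ 0.4706.

8/17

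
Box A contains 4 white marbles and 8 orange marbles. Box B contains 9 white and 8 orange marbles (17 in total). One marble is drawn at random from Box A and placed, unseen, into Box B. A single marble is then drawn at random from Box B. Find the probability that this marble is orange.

13/27

Condition on how many of the transferred marbles are orange (from Box A: 8 orange of 12; then Box B has 18 total).
  0 orange: C(8,0)C(4,1)/C(12,1) = 1/3; then P = 8/18
  1 orange: C(8,1)C(4,0)/C(12,1) = 2/3; then P = 9/18
P(orange from Box B) = 13/27 ≈ 0.4815.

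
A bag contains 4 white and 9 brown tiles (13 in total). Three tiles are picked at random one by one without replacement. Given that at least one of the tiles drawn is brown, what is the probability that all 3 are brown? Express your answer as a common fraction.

14/47

P(all 3 brown) = C(9,3)/C(13,3) = 42/143; P(at least one brown) = 1 − C(4,3)/C(13,3) = 141/143.
Since 'all 3 brown' ⊆ 'at least one brown', P(all 3 | at least one) = 42/143 / 141/143 = 14/47 ≈ 0.2979.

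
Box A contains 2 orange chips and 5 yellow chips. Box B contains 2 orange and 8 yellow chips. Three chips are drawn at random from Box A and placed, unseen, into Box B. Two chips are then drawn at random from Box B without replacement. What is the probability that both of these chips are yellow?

Condition on how many of the transferred chips are yellow (from Box A: 5 yellow of 7; then Box B has 13 total).
  1 yellow: C(5,1)C(2,2)/C(7,3) = 1/7; then P = C(9,2)/C(13,2) = 6/13
  2 yellow: C(5,2)C(2,1)/C(7,3) = 4/7; then P = C(10,2)/C(13,2) = 15/26
  3 yellow: C(5,3)C(2,0)/C(7,3) = 2/7; then P = C(11,2)/C(13,2) = 55/78
P(both yellow) = 163/273 ≈ 0.5971.

163/273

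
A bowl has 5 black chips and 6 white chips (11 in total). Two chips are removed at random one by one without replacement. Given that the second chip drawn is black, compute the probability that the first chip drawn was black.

2/5

P(first=black and the second chip drawn is black) = (5/11)·(4/10) = 2/11.
P(the second chip drawn is black) = Σ over first color = 2/11 + 3/11 = 5/11.
By Bayes, P(first=black | the second chip drawn is black) = 2/11 / 5/11 = 2/5 ≈ 0.4000.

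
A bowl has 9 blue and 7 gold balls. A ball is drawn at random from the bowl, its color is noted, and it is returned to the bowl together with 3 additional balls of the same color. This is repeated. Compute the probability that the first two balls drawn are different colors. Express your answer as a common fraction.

63/152

Either blue then gold, or gold then blue; after the first draw the total is 19.
P = (9/16)·(7/19) + (7/16)·(9/19) = 63/152 ≈ 0.4145.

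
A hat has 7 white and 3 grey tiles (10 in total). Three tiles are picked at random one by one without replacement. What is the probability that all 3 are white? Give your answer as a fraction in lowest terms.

7/24

Unordered draws without replacement: count favorable combinations over C(10,3).
Favorable = C(7,3) · C(3,0) = 35; total = C(10,3) = 120.
P = 35/120 = 7/24 ≈ 0.2917.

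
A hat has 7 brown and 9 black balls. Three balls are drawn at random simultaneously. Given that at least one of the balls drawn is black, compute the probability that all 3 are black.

P(all 3 black) = C(9,3)/C(16,3) = 3/20; P(at least one black) = 1 − C(7,3)/C(16,3) = 15/16.
Since 'all 3 black' ⊆ 'at least one black', P(all 3 | at least one) = 3/20 / 15/16 = 4/25 ≈ 0.1600.

4/25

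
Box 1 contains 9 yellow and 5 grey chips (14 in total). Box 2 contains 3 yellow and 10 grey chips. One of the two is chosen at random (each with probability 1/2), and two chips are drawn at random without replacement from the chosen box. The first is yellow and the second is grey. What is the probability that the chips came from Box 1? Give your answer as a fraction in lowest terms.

9/16

P(E | Box 1) = 45/182; P(E | Box 2) = 5/26.
P(E) = 1/2·45/182 + 1/2·5/26 = 20/91.
By Bayes' rule, P(Box 1 | E) = 45/364 / 20/91 = 9/16 ≈ 0.5625.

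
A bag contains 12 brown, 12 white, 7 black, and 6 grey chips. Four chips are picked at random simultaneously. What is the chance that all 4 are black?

Unordered draws without replacement: count favorable combinations over C(37,4).
Favorable = C(12,0) · C(12,0) · C(7,4) · C(6,0) = 35; total = C(37,4) = 66045.
P = 35/66045 = 1/1887 ≈ 0.0005.

1/1887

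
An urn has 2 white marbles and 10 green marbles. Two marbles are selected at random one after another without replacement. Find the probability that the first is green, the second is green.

Multiply the conditional probability of each draw in order, without replacement, so each draw removes one from its color and from the total.
P = (10/12) · (9/11) = 15/22 ≈ 0.6818.

15/22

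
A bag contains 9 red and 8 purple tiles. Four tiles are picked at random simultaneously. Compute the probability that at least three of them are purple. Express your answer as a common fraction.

41/170

Sum the hypergeometric tail for j = 3,…,4 purple tiles.
Favorable = C(8,3)·C(9,1) + C(8,4)·C(9,0) = 574; total = C(17,4) = 2380.
P = 574/2380 = 41/170 ≈ 0.2412.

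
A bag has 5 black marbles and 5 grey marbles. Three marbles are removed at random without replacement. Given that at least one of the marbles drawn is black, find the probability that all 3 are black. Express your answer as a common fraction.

1/11

P(all 3 black) = C(5,3)/C(10,3) = 1/12; P(at least one black) = 1 − C(5,3)/C(10,3) = 11/12.
Since 'all 3 black' ⊆ 'at least one black', P(all 3 | at least one) = 1/12 / 11/12 = 1/11 ≈ 0.0909.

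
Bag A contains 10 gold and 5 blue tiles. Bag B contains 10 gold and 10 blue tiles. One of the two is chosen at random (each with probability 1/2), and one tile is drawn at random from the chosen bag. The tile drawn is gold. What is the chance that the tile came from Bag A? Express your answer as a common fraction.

4/7

P(gold | Bag A) = 2/3; P(gold | Bag B) = 1/2.
P(gold) = 1/2·2/3 + 1/2·1/2 = 7/12.
By Bayes' rule, P(Bag A | gold) = 1/3 / 7/12 = 4/7 ≈ 0.5714.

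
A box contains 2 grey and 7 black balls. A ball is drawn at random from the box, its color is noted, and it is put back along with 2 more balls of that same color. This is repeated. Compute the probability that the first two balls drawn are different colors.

Either black then grey, or grey then black; after the first draw the total is 11.
P = (7/9)·(2/11) + (2/9)·(7/11) = 28/99 ≈ 0.2828.

28/99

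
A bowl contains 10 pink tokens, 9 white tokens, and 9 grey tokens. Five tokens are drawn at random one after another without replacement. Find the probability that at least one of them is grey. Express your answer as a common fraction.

2407/2730

Use the complement: P(at least one grey) = 1 − P(no grey).
P(none) = C(19,5)/C(28,5) = 11628/98280.
So P = 1 − 11628/98280 = 2407/2730 ≈ 0.8817.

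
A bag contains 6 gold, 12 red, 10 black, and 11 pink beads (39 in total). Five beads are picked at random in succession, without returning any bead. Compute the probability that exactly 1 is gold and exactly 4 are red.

Unordered draws without replacement: count favorable combinations over C(39,5).
Favorable = C(6,1) · C(12,4) · C(10,0) · C(11,0) = 2970; total = C(39,5) = 575757.
P = 2970/575757 = 330/63973 ≈ 0.0052.

330/63973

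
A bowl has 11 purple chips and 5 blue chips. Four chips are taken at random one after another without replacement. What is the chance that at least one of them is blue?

Use the complement: P(at least one blue) = 1 − P(no blue).
P(none) = C(11,4)/C(16,4) = 330/1820.
So P = 1 − 330/1820 = 149/182 ≈ 0.8187.

149/182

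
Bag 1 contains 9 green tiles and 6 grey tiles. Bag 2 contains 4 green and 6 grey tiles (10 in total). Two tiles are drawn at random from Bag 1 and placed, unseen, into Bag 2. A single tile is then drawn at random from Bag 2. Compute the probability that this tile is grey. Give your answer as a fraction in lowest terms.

Condition on how many of the transferred tiles are grey (from Bag 1: 6 grey of 15; then Bag 2 has 12 total).
  0 grey: C(6,0)C(9,2)/C(15,2) = 12/35; then P = 6/12
  1 grey: C(6,1)C(9,1)/C(15,2) = 18/35; then P = 7/12
  2 grey: C(6,2)C(9,0)/C(15,2) = 1/7; then P = 8/12
P(grey from Bag 2) = 17/30 ≈ 0.5667.

17/30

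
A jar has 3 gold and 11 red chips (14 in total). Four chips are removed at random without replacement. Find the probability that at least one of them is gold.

61/91

Use the complement: P(at least one gold) = 1 − P(no gold).
P(none) = C(11,4)/C(14,4) = 330/1001.
So P = 1 − 330/1001 = 61/91 ≈ 0.6703.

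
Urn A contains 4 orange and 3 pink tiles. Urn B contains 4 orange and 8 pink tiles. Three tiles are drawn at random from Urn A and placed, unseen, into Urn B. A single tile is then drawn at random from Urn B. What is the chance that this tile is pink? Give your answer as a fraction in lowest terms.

13/21

Condition on how many of the transferred tiles are pink (from Urn A: 3 pink of 7; then Urn B has 15 total).
  0 pink: C(3,0)C(4,3)/C(7,3) = 4/35; then P = 8/15
  1 pink: C(3,1)C(4,2)/C(7,3) = 18/35; then P = 9/15
  2 pink: C(3,2)C(4,1)/C(7,3) = 12/35; then P = 10/15
  3 pink: C(3,3)C(4,0)/C(7,3) = 1/35; then P = 11/15
P(pink from Urn B) = 13/21 ≈ 0.6190.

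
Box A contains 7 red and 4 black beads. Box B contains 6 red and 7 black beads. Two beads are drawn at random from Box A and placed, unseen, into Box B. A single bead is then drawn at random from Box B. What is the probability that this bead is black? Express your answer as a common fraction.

Condition on how many of the transferred beads are black (from Box A: 4 black of 11; then Box B has 15 total).
  0 black: C(4,0)C(7,2)/C(11,2) = 21/55; then P = 7/15
  1 black: C(4,1)C(7,1)/C(11,2) = 28/55; then P = 8/15
  2 black: C(4,2)C(7,0)/C(11,2) = 6/55; then P = 9/15
P(black from Box B) = 17/33 ≈ 0.5152.

17/33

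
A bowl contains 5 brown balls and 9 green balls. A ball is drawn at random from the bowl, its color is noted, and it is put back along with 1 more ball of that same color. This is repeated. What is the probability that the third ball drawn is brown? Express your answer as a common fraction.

5/14

Sum over the four possibilities for the first two draws (brown/not-brown each), tracking how the brown count and total change by +1 per draw.
P(third is brown) = 5/14 ≈ 0.3571. (In a Pólya urn every draw has the same marginal probability 5/14.)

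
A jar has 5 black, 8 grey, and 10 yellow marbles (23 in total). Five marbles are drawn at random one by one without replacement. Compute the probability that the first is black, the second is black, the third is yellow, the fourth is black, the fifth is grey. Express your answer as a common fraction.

Multiply the conditional probability of each draw in order, without replacement, so each draw removes one from its color and from the total.
P = (5/23) · (4/22) · (10/21) · (3/20) · (8/19) = 40/33649 ≈ 0.0012.

40/33649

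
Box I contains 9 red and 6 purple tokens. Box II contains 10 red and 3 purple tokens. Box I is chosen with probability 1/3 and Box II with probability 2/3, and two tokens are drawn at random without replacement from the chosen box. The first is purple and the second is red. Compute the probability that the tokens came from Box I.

P(E | Box I) = 9/35; P(E | Box II) = 5/26.
P(E) = 1/3·9/35 + 2/3·5/26 = 292/1365.
By Bayes' rule, P(Box I | E) = 3/35 / 292/1365 = 117/292 ≈ 0.4007.

117/292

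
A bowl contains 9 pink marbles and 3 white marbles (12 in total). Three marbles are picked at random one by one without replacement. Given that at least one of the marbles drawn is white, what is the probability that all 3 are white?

P(all 3 white) = C(3,3)/C(12,3) = 1/220; P(at least one white) = 1 − C(9,3)/C(12,3) = 34/55.
Since 'all 3 white' ⊆ 'at least one white', P(all 3 | at least one) = 1/220 / 34/55 = 1/136 ≈ 0.0074.

1/136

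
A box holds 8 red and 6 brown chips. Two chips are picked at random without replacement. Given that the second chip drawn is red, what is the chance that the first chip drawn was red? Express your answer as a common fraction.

7/13

P(first=red and the second chip drawn is red) = (8/14)·(7/13) = 4/13.
P(the second chip drawn is red) = Σ over first color = 4/13 + 24/91 = 4/7.
By Bayes, P(first=red | the second chip drawn is red) = 4/13 / 4/7 = 7/13 ≈ 0.5385.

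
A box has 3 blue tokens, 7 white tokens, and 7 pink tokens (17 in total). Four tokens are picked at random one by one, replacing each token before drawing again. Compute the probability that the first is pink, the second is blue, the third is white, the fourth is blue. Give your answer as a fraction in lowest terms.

Multiply the conditional probability of each draw in order, with replacement (the composition resets each draw).
P = (7/17) · (3/17) · (7/17) · (3/17) = 441/83521 ≈ 0.0053.

441/83521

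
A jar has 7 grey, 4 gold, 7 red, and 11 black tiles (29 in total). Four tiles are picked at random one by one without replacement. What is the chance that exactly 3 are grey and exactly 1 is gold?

Unordered draws without replacement: count favorable combinations over C(29,4).
Favorable = C(7,3) · C(4,1) · C(7,0) · C(11,0) = 140; total = C(29,4) = 23751.
P = 140/23751 = 20/3393 ≈ 0.0059.

20/3393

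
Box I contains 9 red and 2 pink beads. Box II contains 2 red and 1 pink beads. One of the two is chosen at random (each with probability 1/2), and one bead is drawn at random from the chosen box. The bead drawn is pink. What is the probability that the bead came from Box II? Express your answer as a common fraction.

P(pink | Box I) = 2/11; P(pink | Box II) = 1/3.
P(pink) = 1/2·2/11 + 1/2·1/3 = 17/66.
By Bayes' rule, P(Box II | pink) = 1/6 / 17/66 = 11/17 ≈ 0.6471.

11/17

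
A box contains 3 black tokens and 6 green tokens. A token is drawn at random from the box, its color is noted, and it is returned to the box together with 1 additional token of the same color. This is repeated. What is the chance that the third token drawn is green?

Sum over the four possibilities for the first two draws (green/not-green each), tracking how the green count and total change by +1 per draw.
P(third is green) = 2/3 ≈ 0.6667. (In a Pólya urn every draw has the same marginal probability 6/9.)

2/3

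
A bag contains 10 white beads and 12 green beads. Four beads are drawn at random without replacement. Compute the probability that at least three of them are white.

30/133

Sum the hypergeometric tail for j = 3,…,4 white beads.
Favorable = C(10,3)·C(12,1) + C(10,4)·C(12,0) = 1650; total = C(22,4) = 7315.
P = 1650/7315 = 30/133 ≈ 0.2256.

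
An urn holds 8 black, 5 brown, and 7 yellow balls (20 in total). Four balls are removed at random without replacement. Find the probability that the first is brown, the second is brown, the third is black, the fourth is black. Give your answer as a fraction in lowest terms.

Multiply the conditional probability of each draw in order, without replacement, so each draw removes one from its color and from the total.
P = (5/20) · (4/19) · (8/18) · (7/17) = 28/2907 ≈ 0.0096.

28/2907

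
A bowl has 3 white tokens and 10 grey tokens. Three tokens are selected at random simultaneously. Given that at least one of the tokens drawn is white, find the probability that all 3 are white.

P(all 3 white) = C(3,3)/C(13,3) = 1/286; P(at least one white) = 1 − C(10,3)/C(13,3) = 83/143.
Since 'all 3 white' ⊆ 'at least one white', P(all 3 | at least one) = 1/286 / 83/143 = 1/166 ≈ 0.0060.

1/166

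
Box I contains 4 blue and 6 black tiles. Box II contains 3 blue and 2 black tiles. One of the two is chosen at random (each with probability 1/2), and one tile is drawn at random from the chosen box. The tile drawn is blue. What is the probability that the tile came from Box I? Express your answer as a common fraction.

2/5

P(blue | Box I) = 2/5; P(blue | Box II) = 3/5.
P(blue) = 1/2·2/5 + 1/2·3/5 = 1/2.
By Bayes' rule, P(Box I | blue) = 1/5 / 1/2 = 2/5 ≈ 0.4000.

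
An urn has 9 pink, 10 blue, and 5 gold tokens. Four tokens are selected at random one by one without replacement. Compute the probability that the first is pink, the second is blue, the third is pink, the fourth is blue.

45/1771

Multiply the conditional probability of each draw in order, without replacement, so each draw removes one from its color and from the total.
P = (9/24) · (10/23) · (8/22) · (9/21) = 45/1771 ≈ 0.0254.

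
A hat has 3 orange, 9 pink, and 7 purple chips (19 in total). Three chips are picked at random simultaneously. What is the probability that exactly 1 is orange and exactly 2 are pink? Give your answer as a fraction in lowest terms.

Unordered draws without replacement: count favorable combinations over C(19,3).
Favorable = C(3,1) · C(9,2) · C(7,0) = 108; total = C(19,3) = 969.
P = 108/969 = 36/323 ≈ 0.1115.

36/323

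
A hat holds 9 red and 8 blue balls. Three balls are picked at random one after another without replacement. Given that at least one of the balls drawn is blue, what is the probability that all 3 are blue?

P(all 3 blue) = C(8,3)/C(17,3) = 7/85; P(at least one blue) = 1 − C(9,3)/C(17,3) = 149/170.
Since 'all 3 blue' ⊆ 'at least one blue', P(all 3 | at least one) = 7/85 / 149/170 = 14/149 ≈ 0.0940.

14/149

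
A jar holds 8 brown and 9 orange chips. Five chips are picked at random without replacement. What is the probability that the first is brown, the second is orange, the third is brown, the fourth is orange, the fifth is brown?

Multiply the conditional probability of each draw in order, without replacement, so each draw removes one from its color and from the total.
P = (8/17) · (9/16) · (7/15) · (8/14) · (6/13) = 36/1105 ≈ 0.0326.

36/1105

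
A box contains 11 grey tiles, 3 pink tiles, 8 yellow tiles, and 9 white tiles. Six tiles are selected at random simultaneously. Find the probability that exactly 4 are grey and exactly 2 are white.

Unordered draws without replacement: count favorable combinations over C(31,6).
Favorable = C(11,4) · C(3,0) · C(8,0) · C(9,2) = 11880; total = C(31,6) = 736281.
P = 11880/736281 = 1320/81809 ≈ 0.0161.

1320/81809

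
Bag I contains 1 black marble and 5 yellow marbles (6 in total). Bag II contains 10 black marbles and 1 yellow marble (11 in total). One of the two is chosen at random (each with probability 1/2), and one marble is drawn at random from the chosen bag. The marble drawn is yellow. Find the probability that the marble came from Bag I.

P(yellow | Bag I) = 5/6; P(yellow | Bag II) = 1/11.
P(yellow) = 1/2·5/6 + 1/2·1/11 = 61/132.
By Bayes' rule, P(Bag I | yellow) = 5/12 / 61/132 = 55/61 ≈ 0.9016.

55/61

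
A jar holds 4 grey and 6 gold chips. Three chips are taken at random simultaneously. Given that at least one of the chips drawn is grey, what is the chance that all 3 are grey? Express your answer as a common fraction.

1/25

P(all 3 grey) = C(4,3)/C(10,3) = 1/30; P(at least one grey) = 1 − C(6,3)/C(10,3) = 5/6.
Since 'all 3 grey' ⊆ 'at least one grey', P(all 3 | at least one) = 1/30 / 5/6 = 1/25 ≈ 0.0400.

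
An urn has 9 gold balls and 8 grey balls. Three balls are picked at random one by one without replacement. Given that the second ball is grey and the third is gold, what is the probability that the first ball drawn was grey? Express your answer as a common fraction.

P(first=grey and the second ball is grey and the third is gold) = (8/17)·(7/16)·(9/15) = 21/170.
P(E) = Σ over first color = 12/85 + 21/170 = 9/34.
By Bayes, P(first=grey | E) = 21/170 / 9/34 = 7/15 ≈ 0.4667.

7/15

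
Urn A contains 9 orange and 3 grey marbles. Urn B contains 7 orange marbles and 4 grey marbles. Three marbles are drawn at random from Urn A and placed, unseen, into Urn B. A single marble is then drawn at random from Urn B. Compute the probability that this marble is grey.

Condition on how many of the transferred marbles are grey (from Urn A: 3 grey of 12; then Urn B has 14 total).
  0 grey: C(3,0)C(9,3)/C(12,3) = 21/55; then P = 4/14
  1 grey: C(3,1)C(9,2)/C(12,3) = 27/55; then P = 5/14
  2 grey: C(3,2)C(9,1)/C(12,3) = 27/220; then P = 6/14
  3 grey: C(3,3)C(9,0)/C(12,3) = 1/220; then P = 7/14
P(grey from Urn B) = 19/56 ≈ 0.3393.

19/56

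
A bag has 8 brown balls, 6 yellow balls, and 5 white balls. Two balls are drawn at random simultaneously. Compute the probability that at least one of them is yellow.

Use the complement: P(at least one yellow) = 1 − P(no yellow).
P(none) = C(13,2)/C(19,2) = 78/171.
So P = 1 − 78/171 = 31/57 ≈ 0.5439.

31/57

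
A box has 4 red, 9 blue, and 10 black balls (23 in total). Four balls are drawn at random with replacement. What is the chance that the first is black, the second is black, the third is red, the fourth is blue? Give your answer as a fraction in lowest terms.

3600/279841

Multiply the conditional probability of each draw in order, with replacement (the composition resets each draw).
P = (10/23) · (10/23) · (4/23) · (9/23) = 3600/279841 ≈ 0.0129.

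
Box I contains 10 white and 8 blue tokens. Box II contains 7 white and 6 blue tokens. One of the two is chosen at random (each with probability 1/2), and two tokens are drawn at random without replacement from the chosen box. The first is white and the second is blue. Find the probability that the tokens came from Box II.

1071/2111

P(E | Box I) = 40/153; P(E | Box II) = 7/26.
P(E) = 1/2·40/153 + 1/2·7/26 = 2111/7956.
By Bayes' rule, P(Box II | E) = 7/52 / 2111/7956 = 1071/2111 ≈ 0.5073.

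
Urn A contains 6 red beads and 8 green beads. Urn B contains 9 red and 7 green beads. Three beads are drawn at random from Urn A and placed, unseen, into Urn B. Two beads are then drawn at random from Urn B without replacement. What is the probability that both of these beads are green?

Condition on how many of the transferred beads are green (from Urn A: 8 green of 14; then Urn B has 19 total).
  0 green: C(8,0)C(6,3)/C(14,3) = 5/91; then P = C(7,2)/C(19,2) = 7/57
  1 green: C(8,1)C(6,2)/C(14,3) = 30/91; then P = C(8,2)/C(19,2) = 28/171
  2 green: C(8,2)C(6,1)/C(14,3) = 6/13; then P = C(9,2)/C(19,2) = 4/19
  3 green: C(8,3)C(6,0)/C(14,3) = 2/13; then P = C(10,2)/C(19,2) = 5/19
P(both green) = 49/247 ≈ 0.1984.

49/247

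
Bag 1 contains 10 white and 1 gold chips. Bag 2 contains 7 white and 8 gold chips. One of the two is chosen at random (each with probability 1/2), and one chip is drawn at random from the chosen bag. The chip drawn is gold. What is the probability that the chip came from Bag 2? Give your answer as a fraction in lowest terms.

P(gold | Bag 1) = 1/11; P(gold | Bag 2) = 8/15.
P(gold) = 1/2·1/11 + 1/2·8/15 = 103/330.
By Bayes' rule, P(Bag 2 | gold) = 4/15 / 103/330 = 88/103 ≈ 0.8544.

88/103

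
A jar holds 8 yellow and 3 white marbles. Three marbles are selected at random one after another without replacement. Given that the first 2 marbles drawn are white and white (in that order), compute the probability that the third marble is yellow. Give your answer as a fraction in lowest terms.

After removing 2 white, the jar has 8 yellow out of 9 remaining.
P(third is yellow | given) = 8/9 ≈ 0.8889.

8/9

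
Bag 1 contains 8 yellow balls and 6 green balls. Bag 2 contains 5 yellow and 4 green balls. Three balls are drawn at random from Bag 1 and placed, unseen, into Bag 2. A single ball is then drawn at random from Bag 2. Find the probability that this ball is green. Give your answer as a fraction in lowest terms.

37/84

Condition on how many of the transferred balls are green (from Bag 1: 6 green of 14; then Bag 2 has 12 total).
  0 green: C(6,0)C(8,3)/C(14,3) = 2/13; then P = 4/12
  1 green: C(6,1)C(8,2)/C(14,3) = 6/13; then P = 5/12
  2 green: C(6,2)C(8,1)/C(14,3) = 30/91; then P = 6/12
  3 green: C(6,3)C(8,0)/C(14,3) = 5/91; then P = 7/12
P(green from Bag 2) = 37/84 ≈ 0.4405.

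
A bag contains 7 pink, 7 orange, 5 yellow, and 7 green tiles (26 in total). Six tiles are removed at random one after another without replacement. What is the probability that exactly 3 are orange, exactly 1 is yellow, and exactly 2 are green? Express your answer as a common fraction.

105/6578

Unordered draws without replacement: count favorable combinations over C(26,6).
Favorable = C(7,0) · C(7,3) · C(5,1) · C(7,2) = 3675; total = C(26,6) = 230230.
P = 3675/230230 = 105/6578 ≈ 0.0160.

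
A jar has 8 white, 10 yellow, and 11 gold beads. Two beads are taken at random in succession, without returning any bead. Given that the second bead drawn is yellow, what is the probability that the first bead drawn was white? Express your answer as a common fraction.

P(first=white and the second bead drawn is yellow) = (8/29)·(10/28) = 20/203.
P(the second bead drawn is yellow) = Σ over first color = 20/203 + 45/406 + 55/406 = 10/29.
By Bayes, P(first=white | the second bead drawn is yellow) = 20/203 / 10/29 = 2/7 ≈ 0.2857.

2/7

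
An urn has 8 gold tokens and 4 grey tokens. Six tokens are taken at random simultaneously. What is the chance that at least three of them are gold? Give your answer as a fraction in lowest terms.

32/33

Sum the hypergeometric tail for j = 3,…,6 gold tokens.
Favorable = C(8,3)·C(4,3) + C(8,4)·C(4,2) + C(8,5)·C(4,1) + C(8,6)·C(4,0) = 896; total = C(12,6) = 924.
P = 896/924 = 32/33 ≈ 0.9697.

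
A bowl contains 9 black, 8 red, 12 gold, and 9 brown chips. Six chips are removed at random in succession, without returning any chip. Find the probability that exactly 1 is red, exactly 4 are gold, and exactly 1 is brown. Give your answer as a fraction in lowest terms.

1080/83657

Unordered draws without replacement: count favorable combinations over C(38,6).
Favorable = C(9,0) · C(8,1) · C(12,4) · C(9,1) = 35640; total = C(38,6) = 2760681.
P = 35640/2760681 = 1080/83657 ≈ 0.0129.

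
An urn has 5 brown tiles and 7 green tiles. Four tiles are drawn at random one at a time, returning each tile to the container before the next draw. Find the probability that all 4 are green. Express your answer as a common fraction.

Multiply the conditional probability of each draw in order, with replacement (the composition resets each draw).
P = (7/12) · (7/12) · (7/12) · (7/12) = 2401/20736 ≈ 0.1158.

2401/20736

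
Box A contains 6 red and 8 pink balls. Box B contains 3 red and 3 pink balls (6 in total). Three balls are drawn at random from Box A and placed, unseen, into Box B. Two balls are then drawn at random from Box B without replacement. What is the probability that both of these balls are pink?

275/1092

Condition on how many of the transferred balls are pink (from Box A: 8 pink of 14; then Box B has 9 total).
  0 pink: C(8,0)C(6,3)/C(14,3) = 5/91; then P = C(3,2)/C(9,2) = 1/12
  1 pink: C(8,1)C(6,2)/C(14,3) = 30/91; then P = C(4,2)/C(9,2) = 1/6
  2 pink: C(8,2)C(6,1)/C(14,3) = 6/13; then P = C(5,2)/C(9,2) = 5/18
  3 pink: C(8,3)C(6,0)/C(14,3) = 2/13; then P = C(6,2)/C(9,2) = 5/12
P(both pink) = 275/1092 ≈ 0.2518.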